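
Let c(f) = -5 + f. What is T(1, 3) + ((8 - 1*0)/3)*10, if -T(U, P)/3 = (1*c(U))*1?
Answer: 116/3 ≈ 38.667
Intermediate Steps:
T(U, P) = 15 - 3*U (T(U, P) = -3*1*(-5 + U) = -3*(-5 + U) = 15 - 3*U)
T(1, 3) + ((8 - 1*0)/3)*10 = (15 - 3*1) + ((8 - 1*0)/3)*10 = (15 - 3) + ((8 + 0)*(⅓))*10 = 12 + (8*(⅓))*10 = 12 + (8/3)*10 = 12 + 80/3 = 116/3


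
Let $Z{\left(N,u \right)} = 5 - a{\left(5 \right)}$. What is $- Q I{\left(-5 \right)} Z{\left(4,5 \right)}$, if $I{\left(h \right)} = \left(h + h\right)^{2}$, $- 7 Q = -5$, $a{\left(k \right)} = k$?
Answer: $0$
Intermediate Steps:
$Q = \frac{5}{7}$ ($Q = \left(- \frac{1}{7}\right) \left(-5\right) = \frac{5}{7} \approx 0.71429$)
$I{\left(h \right)} = 4 h^{2}$ ($I{\left(h \right)} = \left(2 h\right)^{2} = 4 h^{2}$)
$Z{\left(N,u \right)} = 0$ ($Z{\left(N,u \right)} = 5 - 5 = 0$)
$- Q I{\left(-5 \right)} Z{\left(4,5 \right)} = \left(-1\right) \frac{5}{7} \cdot 4 \left(-5\right)^{2} \cdot 0 = - \frac{5 \cdot 4 \cdot 25}{7} \cdot 0 = \left(- \frac{5}{7}\right) 100 \cdot 0 = \left(- \frac{500}{7}\right) 0 = 0$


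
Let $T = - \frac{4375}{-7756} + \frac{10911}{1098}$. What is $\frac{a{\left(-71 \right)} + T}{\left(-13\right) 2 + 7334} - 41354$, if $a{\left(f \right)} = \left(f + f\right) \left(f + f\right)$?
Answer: $- \frac{8753462583697}{211685616} \approx -41351.0$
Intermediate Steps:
$T = \frac{2129273}{202764}$ ($T = \left(-4375\right) \left(- \frac{1}{7756}\right) + 10911 \cdot \frac{1}{1098} = \frac{625}{1108} + \frac{3637}{366} = \frac{2129273}{202764} \approx 10.501$)
$a{\left(f \right)} = 4 f^{2}$ ($a{\left(f \right)} = 2 f 2 f = 4 f^{2}$)
$\frac{a{\left(-71 \right)} + T}{\left(-13\right) 2 + 7334} - 41354 = \frac{4 \left(-71\right)^{2} + \frac{2129273}{202764}}{\left(-13\right) 2 + 7334} - 41354 = \frac{4 \cdot 5041 + \frac{2129273}{202764}}{-26 + 7334} - 41354 = \frac{20164 + \frac{2129273}{202764}}{7308} - 41354 = \frac{4090662569}{202764} \cdot \frac{1}{7308} - 41354 = \frac{584380367}{211685616} - 41354 = - \frac{8753462583697}{211685616}$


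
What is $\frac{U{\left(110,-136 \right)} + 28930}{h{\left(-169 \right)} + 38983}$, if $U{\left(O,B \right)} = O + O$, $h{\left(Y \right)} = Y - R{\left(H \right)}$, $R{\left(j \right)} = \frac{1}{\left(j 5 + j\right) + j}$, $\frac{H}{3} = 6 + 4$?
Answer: $\frac{6121500}{8150939} \approx 0.75102$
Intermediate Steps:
$H = 30$ ($H = 3 \left(6 + 4\right) = 3 \cdot 10 = 30$)
$R{\left(j \right)} = \frac{1}{7 j}$ ($R{\left(j \right)} = \frac{1}{\left(5 j + j\right) + j} = \frac{1}{6 j + j} = \frac{1}{7 j}$)
$h{\left(Y \right)} = - \frac{1}{210} + Y$ ($h{\left(Y \right)} = Y - \frac{1}{7 \cdot 30} = Y - \frac{1}{7} \cdot \frac{1}{30} = Y - \frac{1}{210} = - \frac{1}{210} + Y$)
$U{\left(O,B \right)} = 2 O$
$\frac{U{\left(110,-136 \right)} + 28930}{h{\left(-169 \right)} + 38983} = \frac{2 \cdot 110 + 28930}{\left(- \frac{1}{210} - 169\right) + 38983} = \frac{220 + 28930}{- \frac{35491}{210} + 38983} = \frac{29150}{\frac{8150939}{210}} = 29150 \cdot \frac{210}{8150939} = \frac{6121500}{8150939}$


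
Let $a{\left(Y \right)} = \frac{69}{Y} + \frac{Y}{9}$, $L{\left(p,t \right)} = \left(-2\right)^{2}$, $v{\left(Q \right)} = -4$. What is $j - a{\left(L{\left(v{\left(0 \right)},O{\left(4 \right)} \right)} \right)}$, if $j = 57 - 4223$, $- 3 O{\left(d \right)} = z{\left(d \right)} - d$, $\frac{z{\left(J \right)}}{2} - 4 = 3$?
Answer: $- \frac{150613}{36} \approx -4183.7$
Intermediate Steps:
$z{\left(J \right)} = 14$ ($z{\left(J \right)} = 8 + 2 \cdot 3 = 8 + 6 = 14$)
$O{\left(d \right)} = - \frac{14}{3} + \frac{d}{3}$ ($O{\left(d \right)} = - \frac{14 - d}{3} = - \frac{14}{3} + \frac{d}{3}$)
$L{\left(p,t \right)} = 4$
$a{\left(Y \right)} = \frac{69}{Y} + \frac{Y}{9}$ ($a{\left(Y \right)} = \frac{69}{Y} + Y \frac{1}{9} = \frac{69}{Y} + \frac{Y}{9}$)
$j = -4166$ ($j = 57 - 4223 = -4166$)
$j - a{\left(L{\left(v{\left(0 \right)},O{\left(4 \right)} \right)} \right)} = -4166 - \left(\frac{69}{4} + \frac{1}{9} \cdot 4\right) = -4166 - \left(69 \cdot \frac{1}{4} + \frac{4}{9}\right) = -4166 - \left(\frac{69}{4} + \frac{4}{9}\right) = -4166 - \frac{637}{36} = - \frac{150613}{36}$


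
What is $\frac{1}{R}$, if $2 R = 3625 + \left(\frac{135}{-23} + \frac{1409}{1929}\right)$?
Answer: $\frac{88734}{160602367} \approx 0.00055251$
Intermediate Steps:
$R = \frac{160602367}{88734}$ ($R = \frac{3625 + \left(\frac{135}{-23} + \frac{1409}{1929}\right)}{2} = \frac{3625 + \left(135 \left(- \frac{1}{23}\right) + 1409 \cdot \frac{1}{1929}\right)}{2} = \frac{3625 + \left(- \frac{135}{23} + \frac{1409}{1929}\right)}{2} = \frac{3625 - \frac{228008}{44367}}{2} = \frac{1}{2} \cdot \frac{160602367}{44367} = \frac{160602367}{88734} \approx 1809.9$)
$\frac{1}{R} = \frac{1}{\frac{160602367}{88734}} = \frac{88734}{160602367}$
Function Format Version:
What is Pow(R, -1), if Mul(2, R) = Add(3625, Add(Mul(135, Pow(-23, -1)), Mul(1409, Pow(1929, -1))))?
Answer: Rational(88734, 160602367) ≈ 0.00055251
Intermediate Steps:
R = Rational(160602367, 88734) (R = Mul(Rational(1, 2), Add(3625, Add(Mul(135, Pow(-23, -1)), Mul(1409, Pow(1929, -1))))) = Mul(Rational(1, 2), Add(3625, Add(Mul(135, Rational(-1, 23)), Mul(1409, Rational(1, 1929))))) = Mul(Rational(1, 2), Add(3625, Add(Rational(-135, 23), Rational(1409, 1929)))) = Mul(Rational(1, 2), Add(3625, Rational(-228008, 44367))) = Mul(Rational(1, 2), Rational(160602367, 44367)) = Rational(160602367, 88734) ≈ 1809.9)
Pow(R, -1) = Pow(Rational(160602367, 88734), -1) = Rational(88734, 160602367)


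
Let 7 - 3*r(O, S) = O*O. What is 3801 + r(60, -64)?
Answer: 7810/3 ≈ 2603.3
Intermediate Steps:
r(O, S) = 7/3 - O²/3 (r(O, S) = 7/3 - O*O/3 = 7/3 - O²/3)
3801 + r(60, -64) = 3801 + (7/3 - ⅓*60²) = 3801 + (7/3 - ⅓*3600) = 3801 + (7/3 - 1200) = 3801 - 3593/3 = 7810/3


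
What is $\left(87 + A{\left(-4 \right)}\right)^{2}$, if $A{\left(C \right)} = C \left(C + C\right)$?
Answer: $14161$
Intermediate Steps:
$A{\left(C \right)} = 2 C^{2}$ ($A{\left(C \right)} = C 2 C = 2 C^{2}$)
$\left(87 + A{\left(-4 \right)}\right)^{2} = \left(87 + 2 \left(-4\right)^{2}\right)^{2} = \left(87 + 2 \cdot 16\right)^{2} = \left(87 + 32\right)^{2} = 119^{2} = 14161$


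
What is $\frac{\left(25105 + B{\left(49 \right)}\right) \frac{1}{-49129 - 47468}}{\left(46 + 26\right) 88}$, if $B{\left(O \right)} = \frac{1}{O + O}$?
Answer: $- \frac{820097}{19993260672} \approx -4.1019 \cdot 10^{-5}$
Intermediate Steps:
$B{\left(O \right)} = \frac{1}{2 O}$
$\frac{\left(25105 + B{\left(49 \right)}\right) \frac{1}{-49129 - 47468}}{\left(46 + 26\right) 88} = \frac{\left(25105 + \frac{1}{2 \cdot 49}\right) \frac{1}{-49129 - 47468}}{\left(46 + 26\right) 88} = \frac{\left(25105 + \frac{1}{2} \cdot \frac{1}{49}\right) \frac{1}{-96597}}{72 \cdot 88} = \frac{\left(25105 + \frac{1}{98}\right) \left(- \frac{1}{96597}\right)}{6336} = \frac{2460291}{98} \left(- \frac{1}{96597}\right) \frac{1}{6336} = \left(- \frac{820097}{3155502}\right) \frac{1}{6336} = - \frac{820097}{19993260672}$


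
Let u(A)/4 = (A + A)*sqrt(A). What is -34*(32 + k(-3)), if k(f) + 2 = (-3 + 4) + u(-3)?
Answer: -1054 + 816*I*sqrt(3) ≈ -1054.0 + 1413.4*I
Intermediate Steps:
u(A) = 8*A**(3/2) (u(A) = 4*((A + A)*sqrt(A)) = 4*((2*A)*sqrt(A)) = 4*(2*A**(3/2)) = 8*A**(3/2))
k(f) = -1 - 24*I*sqrt(3) (k(f) = -2 + ((-3 + 4) + 8*(-3)**(3/2)) = -2 + (1 + 8*(-3*I*sqrt(3))) = -2 + (1 - 24*I*sqrt(3)) = -1 - 24*I*sqrt(3))
-34*(32 + k(-3)) = -34*(32 + (-1 - 24*I*sqrt(3))) = -34*(31 - 24*I*sqrt(3)) = -1054 + 816*I*sqrt(3)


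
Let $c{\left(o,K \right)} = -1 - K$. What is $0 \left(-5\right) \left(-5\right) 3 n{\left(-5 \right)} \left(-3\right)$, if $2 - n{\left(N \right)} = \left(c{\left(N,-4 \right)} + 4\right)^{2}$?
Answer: $0$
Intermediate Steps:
$n{\left(N \right)} = -47$ ($n{\left(N \right)} = 2 - \left(\left(-1 - -4\right) + 4\right)^{2} = 2 - \left(\left(-1 + 4\right) + 4\right)^{2} = 2 - \left(3 + 4\right)^{2} = 2 - 7^{2} = 2 - 49 = -47$)
$0 \left(-5\right) \left(-5\right) 3 n{\left(-5 \right)} \left(-3\right) = 0 \left(-5\right) \left(-5\right) 3 \left(-47\right) \left(-3\right) = 0 \cdot 25 \cdot 3 \left(-47\right) \left(-3\right) = 0 \cdot 75 \left(-47\right) \left(-3\right) = 0 \left(-47\right) \left(-3\right) = 0 \left(-3\right) = 0$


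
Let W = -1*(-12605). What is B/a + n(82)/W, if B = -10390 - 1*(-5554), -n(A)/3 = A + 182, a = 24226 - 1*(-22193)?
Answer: -32573876/195037165 ≈ -0.16701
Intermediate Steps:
a = 46419 (a = 24226 + 22193 = 46419)
n(A) = -546 - 3*A (n(A) = -3*(A + 182) = -3*(182 + A) = -546 - 3*A)
B = -4836 (B = -10390 + 5554 = -4836)
W = 12605
B/a + n(82)/W = -4836/46419 + (-546 - 3*82)/12605 = -4836*1/46419 + (-546 - 246)*(1/12605) = -1612/15473 - 792*1/12605 = -1612/15473 - 792/12605 = -32573876/195037165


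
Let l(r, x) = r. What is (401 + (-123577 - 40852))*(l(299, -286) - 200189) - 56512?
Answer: 32787500408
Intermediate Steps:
(401 + (-123577 - 40852))*(l(299, -286) - 200189) - 56512 = (401 + (-123577 - 40852))*(299 - 200189) - 56512 = (401 - 164429)*(-199890) - 56512 = -164028*(-199890) - 56512 = 32787556920 - 56512 = 32787500408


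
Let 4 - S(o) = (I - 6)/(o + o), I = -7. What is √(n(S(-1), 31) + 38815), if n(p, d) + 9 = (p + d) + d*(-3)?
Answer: √154966/2 ≈ 196.83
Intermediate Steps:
S(o) = 4 + 13/(2*o) (S(o) = 4 - (-7 - 6)/(o + o) = 4 - (-13)/(2*o) = 4 + 13/(2*o))
n(p, d) = -9 + p - 2*d (n(p, d) = -9 + ((p + d) + d*(-3)) = -9 + ((d + p) - 3*d) = -9 + (p - 2*d) = -9 + p - 2*d)
√(n(S(-1), 31) + 38815) = √((-9 + (4 + (13/2)/(-1)) - 2*31) + 38815) = √((-9 + (4 + (13/2)*(-1)) - 62) + 38815) = √((-9 + (4 - 13/2) - 62) + 38815) = √((-9 - 5/2 - 62) + 38815) = √(-147/2 + 38815) = √(77483/2) = √154966/2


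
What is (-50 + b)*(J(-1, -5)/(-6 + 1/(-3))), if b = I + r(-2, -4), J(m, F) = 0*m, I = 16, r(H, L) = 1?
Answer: 0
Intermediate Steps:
J(m, F) = 0
b = 17 (b = 16 + 1 = 17)
(-50 + b)*(J(-1, -5)/(-6 + 1/(-3))) = (-50 + 17)*(0/(-6 + 1/(-3))) = -0/(-6 - ⅓) = -0/(-19/3) = -0*(-3)/19 = -33*0 = 0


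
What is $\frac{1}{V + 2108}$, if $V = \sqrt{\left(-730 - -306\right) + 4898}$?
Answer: $\frac{1054}{2219595} - \frac{\sqrt{4474}}{4439190} \approx 0.00045979$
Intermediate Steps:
$V = \sqrt{4474}$ ($V = \sqrt{\left(-730 + 306\right) + 4898} = \sqrt{-424 + 4898} = \sqrt{4474} \approx 66.888$)
$\frac{1}{V + 2108} = \frac{1}{\sqrt{4474} + 2108} = \frac{1}{2108 + \sqrt{4474}}$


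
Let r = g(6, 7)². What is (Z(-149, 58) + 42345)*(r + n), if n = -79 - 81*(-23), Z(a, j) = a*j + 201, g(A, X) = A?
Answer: 61705280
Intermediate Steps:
Z(a, j) = 201 + a*j
n = 1784 (n = -79 + 1863 = 1784)
r = 36 (r = 6² = 36)
(Z(-149, 58) + 42345)*(r + n) = ((201 - 149*58) + 42345)*(36 + 1784) = ((201 - 8642) + 42345)*1820 = (-8441 + 42345)*1820 = 33904*1820 = 61705280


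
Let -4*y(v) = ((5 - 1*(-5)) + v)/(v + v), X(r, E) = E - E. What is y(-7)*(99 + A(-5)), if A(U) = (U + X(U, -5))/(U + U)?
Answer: 597/112 ≈ 5.3304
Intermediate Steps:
X(r, E) = 0
A(U) = 1/2 (A(U) = (U + 0)/(U + U) = U/((2*U)) = U*(1/(2*U)) = 1/2)
y(v) = -(10 + v)/(8*v) (y(v) = -((5 - 1*(-5)) + v)/(4*(v + v)) = -((5 + 5) + v)/(4*(2*v)) = -(10 + v)*1/(2*v)/4 = -(10 + v)/(8*v))
y(-7)*(99 + A(-5)) = ((1/8)*(-10 - 1*(-7))/(-7))*(99 + 1/2) = ((1/8)*(-1/7)*(-10 + 7))*(199/2) = ((1/8)*(-1/7)*(-3))*(199/2) = (3/56)*(199/2) = 597/112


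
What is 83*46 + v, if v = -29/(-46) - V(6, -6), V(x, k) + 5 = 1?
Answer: 175841/46 ≈ 3822.6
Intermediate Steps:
V(x, k) = -4 (V(x, k) = -5 + 1 = -4)
v = 213/46 (v = -29/(-46) - 1*(-4) = -29*(-1/46) + 4 = 29/46 + 4 = 213/46 ≈ 4.6304)
83*46 + v = 83*46 + 213/46 = 3818 + 213/46 = 175841/46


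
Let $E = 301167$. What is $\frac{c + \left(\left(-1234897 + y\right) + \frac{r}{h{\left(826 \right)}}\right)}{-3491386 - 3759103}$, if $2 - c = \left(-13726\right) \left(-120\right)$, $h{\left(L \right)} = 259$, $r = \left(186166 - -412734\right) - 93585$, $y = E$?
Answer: $\frac{667934317}{1877876651} \approx 0.35569$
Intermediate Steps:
$y = 301167$
$r = 505315$ ($r = \left(186166 + 412734\right) - 93585 = 598900 - 93585 = 505315$)
$c = -1647118$ ($c = 2 - \left(-13726\right) \left(-120\right) = 2 - 1647120 = -1647118$)
$\frac{c + \left(\left(-1234897 + y\right) + \frac{r}{h{\left(826 \right)}}\right)}{-3491386 - 3759103} = \frac{-1647118 + \left(\left(-1234897 + 301167\right) + \frac{505315}{259}\right)}{-3491386 - 3759103} = \frac{-1647118 + \left(-933730 + 505315 \cdot \frac{1}{259}\right)}{-7250489} = \left(-1647118 + \left(-933730 + \frac{505315}{259}\right)\right) \left(- \frac{1}{7250489}\right) = \left(-1647118 - \frac{241330755}{259}\right) \left(- \frac{1}{7250489}\right) = \left(- \frac{667934317}{259}\right) \left(- \frac{1}{7250489}\right) = \frac{667934317}{1877876651}$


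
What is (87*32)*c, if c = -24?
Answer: -66816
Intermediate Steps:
(87*32)*c = (87*32)*(-24) = 2784*(-24) = -66816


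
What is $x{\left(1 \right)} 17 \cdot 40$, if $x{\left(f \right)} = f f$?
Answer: $680$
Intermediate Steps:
$x{\left(f \right)} = f^{2}$
$x{\left(1 \right)} 17 \cdot 40 = 1^{2} \cdot 17 \cdot 40 = 1 \cdot 17 \cdot 40 = 17 \cdot 40 = 680$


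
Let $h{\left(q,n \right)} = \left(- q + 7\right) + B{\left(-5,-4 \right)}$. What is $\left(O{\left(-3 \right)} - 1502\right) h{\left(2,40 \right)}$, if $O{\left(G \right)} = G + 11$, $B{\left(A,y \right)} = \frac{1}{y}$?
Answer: $- \frac{14193}{2} \approx -7096.5$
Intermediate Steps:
$h{\left(q,n \right)} = \frac{27}{4} - q$ ($h{\left(q,n \right)} = \left(- q + 7\right) + \frac{1}{-4} = \left(7 - q\right) - \frac{1}{4} = \frac{27}{4} - q$)
$O{\left(G \right)} = 11 + G$
$\left(O{\left(-3 \right)} - 1502\right) h{\left(2,40 \right)} = \left(\left(11 - 3\right) - 1502\right) \left(\frac{27}{4} - 2\right) = \left(8 - 1502\right) \left(\frac{27}{4} - 2\right) = \left(-1494\right) \frac{19}{4} = - \frac{14193}{2}$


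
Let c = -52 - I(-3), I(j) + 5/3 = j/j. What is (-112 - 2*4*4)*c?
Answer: 7392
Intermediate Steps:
I(j) = -⅔ (I(j) = -5/3 + j/j = -5/3 + 1 = -⅔)
c = -154/3 (c = -52 - 1*(-⅔) = -52 + ⅔ = -154/3 ≈ -51.333)
(-112 - 2*4*4)*c = (-112 - 2*4*4)*(-154/3) = (-112 - 8*4)*(-154/3) = (-112 - 32)*(-154/3) = -144*(-154/3) = 7392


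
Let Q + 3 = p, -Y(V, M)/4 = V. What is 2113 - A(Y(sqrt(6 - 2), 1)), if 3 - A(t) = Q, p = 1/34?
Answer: 71639/34 ≈ 2107.0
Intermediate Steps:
Y(V, M) = -4*V
p = 1/34 ≈ 0.029412
Q = -101/34 (Q = -3 + 1/34 = -101/34 ≈ -2.9706)
A(t) = 203/34 (A(t) = 3 - 1*(-101/34) = 3 + 101/34 = 203/34)
2113 - A(Y(sqrt(6 - 2), 1)) = 2113 - 1*203/34 = 2113 - 203/34 = 71639/34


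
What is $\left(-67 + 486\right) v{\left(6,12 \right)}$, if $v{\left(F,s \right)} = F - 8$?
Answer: $-838$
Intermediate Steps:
$v{\left(F,s \right)} = -8 + F$
$\left(-67 + 486\right) v{\left(6,12 \right)} = \left(-67 + 486\right) \left(-8 + 6\right) = 419 \left(-2\right) = -838$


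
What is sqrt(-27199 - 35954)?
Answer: 3*I*sqrt(7017) ≈ 251.3*I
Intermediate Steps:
sqrt(-27199 - 35954) = sqrt(-63153) = 3*I*sqrt(7017)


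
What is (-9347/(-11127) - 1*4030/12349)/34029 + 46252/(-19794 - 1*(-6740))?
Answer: -108132871624850831/30519167175833409 ≈ -3.5431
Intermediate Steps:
(-9347/(-11127) - 1*4030/12349)/34029 + 46252/(-19794 - 1*(-6740)) = (-9347*(-1/11127) - 4030*1/12349)*(1/34029) + 46252/(-19794 + 6740) = (9347/11127 - 4030/12349)*(1/34029) + 46252/(-13054) = (70584293/137407323)*(1/34029) + 46252*(-1/13054) = 70584293/4675833794367 - 23126/6527 = -108132871624850831/30519167175833409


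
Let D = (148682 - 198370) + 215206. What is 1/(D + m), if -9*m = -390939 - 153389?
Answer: 9/2033990 ≈ 4.4248e-6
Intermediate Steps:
D = 165518 (D = -49688 + 215206 = 165518)
m = 544328/9 (m = -(-390939 - 153389)/9 = -⅑*(-544328) = 544328/9 ≈ 60481.)
1/(D + m) = 1/(165518 + 544328/9) = 1/(2033990/9) = 9/2033990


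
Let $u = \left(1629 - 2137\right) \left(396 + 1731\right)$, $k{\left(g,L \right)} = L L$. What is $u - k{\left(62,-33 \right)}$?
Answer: $-1081605$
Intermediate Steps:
$k{\left(g,L \right)} = L^{2}$
$u = -1080516$ ($u = \left(-508\right) 2127 = -1080516$)
$u - k{\left(62,-33 \right)} = -1080516 - \left(-33\right)^{2} = -1080516 - 1089 = -1081605$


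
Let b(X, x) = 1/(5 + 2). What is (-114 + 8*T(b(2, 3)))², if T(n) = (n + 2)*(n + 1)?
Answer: 21399876/2401 ≈ 8912.9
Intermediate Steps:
b(X, x) = ⅐ (b(X, x) = 1/7 = ⅐)
T(n) = (1 + n)*(2 + n) (T(n) = (2 + n)*(1 + n) = (1 + n)*(2 + n))
(-114 + 8*T(b(2, 3)))² = (-114 + 8*(2 + (⅐)² + 3*(⅐)))² = (-114 + 8*(2 + 1/49 + 3/7))² = (-114 + 8*(120/49))² = (-114 + 960/49)² = (-4626/49)² = 21399876/2401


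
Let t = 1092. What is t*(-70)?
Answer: -76440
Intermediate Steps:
t*(-70) = 1092*(-70) = -76440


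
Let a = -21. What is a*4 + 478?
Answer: 394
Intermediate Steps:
a*4 + 478 = -21*4 + 478 = -84 + 478 = 394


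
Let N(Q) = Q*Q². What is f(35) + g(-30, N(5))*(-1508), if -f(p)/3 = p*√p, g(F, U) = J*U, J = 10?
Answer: -1885000 - 105*√35 ≈ -1.8856e+6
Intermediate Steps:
N(Q) = Q³
g(F, U) = 10*U
f(p) = -3*p^(3/2) (f(p) = -3*p*√p = -3*p^(3/2))
f(35) + g(-30, N(5))*(-1508) = -105*√35 + (10*5³)*(-1508) = -105*√35 + (10*125)*(-1508) = -105*√35 + 1250*(-1508) = -105*√35 - 1885000 = -1885000 - 105*√35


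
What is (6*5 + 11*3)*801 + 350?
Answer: 50813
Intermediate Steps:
(6*5 + 11*3)*801 + 350 = (30 + 33)*801 + 350 = 63*801 + 350 = 50463 + 350 = 50813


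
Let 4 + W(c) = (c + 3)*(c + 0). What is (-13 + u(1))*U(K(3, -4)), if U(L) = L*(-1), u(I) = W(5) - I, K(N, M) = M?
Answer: 88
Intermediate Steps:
W(c) = -4 + c*(3 + c) (W(c) = -4 + (c + 3)*(c + 0) = -4 + (3 + c)*c = -4 + c*(3 + c))
u(I) = 36 - I (u(I) = (-4 + 5**2 + 3*5) - I = (-4 + 25 + 15) - I = 36 - I)
U(L) = -L
(-13 + u(1))*U(K(3, -4)) = (-13 + (36 - 1*1))*(-1*(-4)) = (-13 + (36 - 1))*4 = (-13 + 35)*4 = 22*4 = 88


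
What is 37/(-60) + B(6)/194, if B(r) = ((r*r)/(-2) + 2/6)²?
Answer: 17323/17460 ≈ 0.99215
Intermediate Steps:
B(r) = (⅓ - r²/2)² (B(r) = (r²*(-½) + 2*(⅙))² = (-r²/2 + ⅓)² = (⅓ - r²/2)²)
37/(-60) + B(6)/194 = 37/(-60) + ((-2 + 3*6²)²/36)/194 = 37*(-1/60) + ((-2 + 3*36)²/36)*(1/194) = -37/60 + ((-2 + 108)²/36)*(1/194) = -37/60 + ((1/36)*106²)*(1/194) = -37/60 + ((1/36)*11236)*(1/194) = -37/60 + (2809/9)*(1/194) = -37/60 + 2809/1746 = 17323/17460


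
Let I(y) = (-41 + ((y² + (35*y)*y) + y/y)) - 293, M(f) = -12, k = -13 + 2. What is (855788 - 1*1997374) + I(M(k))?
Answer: -1136735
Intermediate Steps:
k = -11
I(y) = -333 + 36*y² (I(y) = (-41 + ((y² + 35*y²) + 1)) - 293 = (-41 + (36*y² + 1)) - 293 = (-41 + (1 + 36*y²)) - 293 = (-40 + 36*y²) - 293 = -333 + 36*y²)
(855788 - 1*1997374) + I(M(k)) = (855788 - 1*1997374) + (-333 + 36*(-12)²) = (855788 - 1997374) + (-333 + 36*144) = -1141586 + (-333 + 5184) = -1141586 + 4851 = -1136735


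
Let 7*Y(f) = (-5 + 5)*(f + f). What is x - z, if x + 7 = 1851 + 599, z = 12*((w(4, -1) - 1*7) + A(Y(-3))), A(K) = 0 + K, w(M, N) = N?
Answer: 2539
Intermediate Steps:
Y(f) = 0 (Y(f) = ((-5 + 5)*(f + f))/7 = (0*(2*f))/7 = (⅐)*0 = 0)
A(K) = K
z = -96 (z = 12*((-1 - 1*7) + 0) = 12*((-1 - 7) + 0) = 12*(-8 + 0) = 12*(-8) = -96)
x = 2443 (x = -7 + (1851 + 599) = -7 + 2450 = 2443)
x - z = 2443 - 1*(-96) = 2443 + 96 = 2539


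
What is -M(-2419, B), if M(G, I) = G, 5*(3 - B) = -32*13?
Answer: 2419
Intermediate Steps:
B = 431/5 (B = 3 - (-32)*13/5 = 3 - ⅕*(-416) = 3 + 416/5 = 431/5 ≈ 86.200)
-M(-2419, B) = -1*(-2419) = 2419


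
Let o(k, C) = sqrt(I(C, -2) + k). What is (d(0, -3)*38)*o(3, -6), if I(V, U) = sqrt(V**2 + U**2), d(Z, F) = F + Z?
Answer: -114*sqrt(3 + 2*sqrt(10)) ≈ -348.11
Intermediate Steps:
I(V, U) = sqrt(U**2 + V**2)
o(k, C) = sqrt(k + sqrt(4 + C**2)) (o(k, C) = sqrt(sqrt((-2)**2 + C**2) + k) = sqrt(sqrt(4 + C**2) + k) = sqrt(k + sqrt(4 + C**2)))
(d(0, -3)*38)*o(3, -6) = ((-3 + 0)*38)*sqrt(3 + sqrt(4 + (-6)**2)) = (-3*38)*sqrt(3 + sqrt(4 + 36)) = -114*sqrt(3 + sqrt(40)) = -114*sqrt(3 + 2*sqrt(10))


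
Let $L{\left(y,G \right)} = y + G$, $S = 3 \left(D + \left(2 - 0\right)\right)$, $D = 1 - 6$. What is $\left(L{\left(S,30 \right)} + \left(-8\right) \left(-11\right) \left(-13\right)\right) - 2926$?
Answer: $-4049$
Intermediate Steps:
$D = -5$ ($D = 1 - 6 = -5$)
$S = -9$ ($S = 3 \left(-5 + \left(2 - 0\right)\right) = 3 \left(-5 + \left(2 + 0\right)\right) = 3 \left(-5 + 2\right) = 3 \left(-3\right) = -9$)
$L{\left(y,G \right)} = G + y$
$\left(L{\left(S,30 \right)} + \left(-8\right) \left(-11\right) \left(-13\right)\right) - 2926 = \left(\left(30 - 9\right) + \left(-8\right) \left(-11\right) \left(-13\right)\right) - 2926 = \left(21 + 88 \left(-13\right)\right) - 2926 = \left(21 - 1144\right) - 2926 = -1123 - 2926 = -4049$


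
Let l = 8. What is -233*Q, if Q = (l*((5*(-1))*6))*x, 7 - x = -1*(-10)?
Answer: -167760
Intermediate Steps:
x = -3 (x = 7 - (-1)*(-10) = 7 - 1*10 = 7 - 10 = -3)
Q = 720 (Q = (8*((5*(-1))*6))*(-3) = (8*(-5*6))*(-3) = (8*(-30))*(-3) = -240*(-3) = 720)
-233*Q = -233*720 = -167760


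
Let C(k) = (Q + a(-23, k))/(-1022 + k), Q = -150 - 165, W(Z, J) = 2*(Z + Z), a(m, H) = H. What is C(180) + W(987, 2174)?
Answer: 3324351/842 ≈ 3948.2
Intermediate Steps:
W(Z, J) = 4*Z (W(Z, J) = 2*(2*Z) = 4*Z)
Q = -315
C(k) = (-315 + k)/(-1022 + k)
C(180) + W(987, 2174) = (-315 + 180)/(-1022 + 180) + 4*987 = -135/(-842) + 3948 = -1/842*(-135) + 3948 = 135/842 + 3948 = 3324351/842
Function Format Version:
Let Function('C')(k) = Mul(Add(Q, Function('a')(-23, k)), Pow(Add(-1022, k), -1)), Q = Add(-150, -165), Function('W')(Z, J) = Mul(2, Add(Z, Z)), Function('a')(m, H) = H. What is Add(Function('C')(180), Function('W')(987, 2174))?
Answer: Rational(3324351, 842) ≈ 3948.2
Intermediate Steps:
Function('W')(Z, J) = Mul(4, Z) (Function('W')(Z, J) = Mul(2, Mul(2, Z)) = Mul(4, Z))
Q = -315
Function('C')(k) = Mul(Pow(Add(-1022, k), -1), Add(-315, k)) (Function('C')(k) = Mul(Add(-315, k), Pow(Add(-1022, k), -1)) = Mul(Pow(Add(-1022, k), -1), Add(-315, k)))
Add(Function('C')(180), Function('W')(987, 2174)) = Add(Mul(Pow(Add(-1022, 180), -1), Add(-315, 180)), Mul(4, 987)) = Add(Mul(Pow(-842, -1), -135), 3948) = Add(Mul(Rational(-1, 842), -135), 3948) = Add(Rational(135, 842), 3948) = Rational(3324351, 842)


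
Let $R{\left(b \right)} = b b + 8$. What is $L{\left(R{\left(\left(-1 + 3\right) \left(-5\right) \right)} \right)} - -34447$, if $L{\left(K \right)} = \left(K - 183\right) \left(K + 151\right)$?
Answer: $15022$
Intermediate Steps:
$R{\left(b \right)} = 8 + b^{2}$ ($R{\left(b \right)} = b^{2} + 8 = 8 + b^{2}$)
$L{\left(K \right)} = \left(-183 + K\right) \left(151 + K\right)$
$L{\left(R{\left(\left(-1 + 3\right) \left(-5\right) \right)} \right)} - -34447 = \left(-27633 + \left(8 + \left(\left(-1 + 3\right) \left(-5\right)\right)^{2}\right)^{2} - 32 \left(8 + \left(\left(-1 + 3\right) \left(-5\right)\right)^{2}\right)\right) - -34447 = \left(-27633 + \left(8 + \left(2 \left(-5\right)\right)^{2}\right)^{2} - 32 \left(8 + \left(2 \left(-5\right)\right)^{2}\right)\right) + 34447 = \left(-27633 + \left(8 + \left(-10\right)^{2}\right)^{2} - 32 \left(8 + \left(-10\right)^{2}\right)\right) + 34447 = \left(-27633 + \left(8 + 100\right)^{2} - 32 \left(8 + 100\right)\right) + 34447 = \left(-27633 + 108^{2} - 3456\right) + 34447 = \left(-27633 + 11664 - 3456\right) + 34447 = -19425 + 34447 = 15022$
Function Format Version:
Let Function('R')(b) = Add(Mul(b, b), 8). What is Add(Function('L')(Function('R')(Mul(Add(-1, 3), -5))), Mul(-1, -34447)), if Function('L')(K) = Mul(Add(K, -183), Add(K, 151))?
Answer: 15022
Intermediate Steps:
Function('R')(b) = Add(8, Pow(b, 2)) (Function('R')(b) = Add(Pow(b, 2), 8) = Add(8, Pow(b, 2)))
Function('L')(K) = Mul(Add(-183, K), Add(151, K))
Add(Function('L')(Function('R')(Mul(Add(-1, 3), -5))), Mul(-1, -34447)) = Add(Add(-27633, Pow(Add(8, Pow(Mul(Add(-1, 3), -5), 2)), 2), Mul(-32, Add(8, Pow(Mul(Add(-1, 3), -5), 2)))), Mul(-1, -34447)) = Add(Add(-27633, Pow(Add(8, Pow(Mul(2, -5), 2)), 2), Mul(-32, Add(8, Pow(Mul(2, -5), 2)))), 34447) = Add(Add(-27633, Pow(Add(8, Pow(-10, 2)), 2), Mul(-32, Add(8, Pow(-10, 2)))), 34447) = Add(Add(-27633, Pow(Add(8, 100), 2), Mul(-32, Add(8, 100))), 34447) = Add(Add(-27633, Pow(108, 2), Mul(-32, 108)), 34447) = Add(Add(-27633, 11664, -3456), 34447) = Add(-19425, 34447) = 15022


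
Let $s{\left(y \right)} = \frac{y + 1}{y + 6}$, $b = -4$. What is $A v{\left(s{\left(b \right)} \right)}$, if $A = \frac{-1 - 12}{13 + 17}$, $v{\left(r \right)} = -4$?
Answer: $\frac{26}{15} \approx 1.7333$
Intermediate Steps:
$s{\left(y \right)} = \frac{1 + y}{6 + y}$
$A = - \frac{13}{30} \approx -0.43333$
$A v{\left(s{\left(b \right)} \right)} = \left(- \frac{13}{30}\right) \left(-4\right) = \frac{26}{15}$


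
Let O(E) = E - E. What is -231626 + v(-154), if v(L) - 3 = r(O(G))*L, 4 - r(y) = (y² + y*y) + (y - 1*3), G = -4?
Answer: -232701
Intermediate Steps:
O(E) = 0
r(y) = 7 - y - 2*y² (r(y) = 4 - ((y² + y*y) + (y - 1*3)) = 4 - ((y² + y²) + (y - 3)) = 4 - (2*y² + (-3 + y)) = 4 - (-3 + y + 2*y²) = 4 + (3 - y - 2*y²) = 7 - y - 2*y²)
v(L) = 3 + 7*L (v(L) = 3 + (7 - 1*0 - 2*0²)*L = 3 + (7 + 0 - 2*0)*L = 3 + (7 + 0 + 0)*L = 3 + 7*L)
-231626 + v(-154) = -231626 + (3 + 7*(-154)) = -231626 + (3 - 1078) = -231626 - 1075 = -232701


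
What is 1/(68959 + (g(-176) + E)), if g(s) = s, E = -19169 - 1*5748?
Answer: 1/43866 ≈ 2.2797e-5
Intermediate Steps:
E = -24917 (E = -19169 - 5748 = -24917)
1/(68959 + (g(-176) + E)) = 1/(68959 + (-176 - 24917)) = 1/(68959 - 25093) = 1/43866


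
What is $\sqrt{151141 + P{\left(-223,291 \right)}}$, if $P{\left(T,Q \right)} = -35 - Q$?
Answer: $\sqrt{150815} \approx 388.35$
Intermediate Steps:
$\sqrt{151141 + P{\left(-223,291 \right)}} = \sqrt{151141 - 326} = \sqrt{150815}$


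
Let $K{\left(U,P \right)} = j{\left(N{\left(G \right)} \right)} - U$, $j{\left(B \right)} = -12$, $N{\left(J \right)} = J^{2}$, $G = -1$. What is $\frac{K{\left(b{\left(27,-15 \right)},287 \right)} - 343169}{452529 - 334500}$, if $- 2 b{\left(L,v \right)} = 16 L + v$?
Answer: $- \frac{685945}{236058} \approx -2.9058$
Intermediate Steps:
$b{\left(L,v \right)} = - 8 L - \frac{v}{2}$ ($b{\left(L,v \right)} = - \frac{16 L + v}{2} = - \frac{v + 16 L}{2} = - 8 L - \frac{v}{2}$)
$K{\left(U,P \right)} = -12 - U$
$\frac{K{\left(b{\left(27,-15 \right)},287 \right)} - 343169}{452529 - 334500} = \frac{\left(-12 - \left(\left(-8\right) 27 - - \frac{15}{2}\right)\right) - 343169}{452529 - 334500} = \frac{\left(-12 - \left(-216 + \frac{15}{2}\right)\right) - 343169}{118029} = \left(\left(-12 - - \frac{417}{2}\right) - 343169\right) \frac{1}{118029} = \left(\left(-12 + \frac{417}{2}\right) - 343169\right) \frac{1}{118029} = \left(\frac{393}{2} - 343169\right) \frac{1}{118029} = \left(- \frac{685945}{2}\right) \frac{1}{118029} = - \frac{685945}{236058}$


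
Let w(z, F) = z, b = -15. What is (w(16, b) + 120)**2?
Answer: 18496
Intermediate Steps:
(w(16, b) + 120)**2 = (16 + 120)**2 = 136**2 = 18496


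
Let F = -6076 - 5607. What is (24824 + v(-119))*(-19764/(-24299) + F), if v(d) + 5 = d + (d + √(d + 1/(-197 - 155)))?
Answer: -148461631919/517 - 283865453*I*√921558/2138312 ≈ -2.8716e+8 - 1.2744e+5*I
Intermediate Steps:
F = -11683
v(d) = -5 + √(-1/352 + d) + 2*d (v(d) = -5 + (d + (d + √(d + 1/(-197 - 155)))) = -5 + (d + (d + √(d + 1/(-352)))) = -5 + (d + (d + √(d - 1/352))) = -5 + (d + (d + √(-1/352 + d))) = -5 + (√(-1/352 + d) + 2*d) = -5 + √(-1/352 + d) + 2*d)
(24824 + v(-119))*(-19764/(-24299) + F) = (24824 + (-5 + 2*(-119) + √(-22 + 7744*(-119))/88))*(-19764/(-24299) - 11683) = (24824 + (-5 - 238 + √(-22 - 921536)/88))*(-19764*(-1/24299) - 11683) = (24824 + (-5 - 238 + √(-921558)/88))*(19764/24299 - 11683) = (24824 + (-5 - 238 + (I*√921558)/88))*(-283865453/24299) = (24824 + (-5 - 238 + I*√921558/88))*(-283865453/24299) = (24824 + (-243 + I*√921558/88))*(-283865453/24299) = (24581 + I*√921558/88)*(-283865453/24299) = -148461631919/517 - 283865453*I*√921558/2138312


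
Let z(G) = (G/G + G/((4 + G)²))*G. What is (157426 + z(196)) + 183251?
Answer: 852184901/2500 ≈ 3.4087e+5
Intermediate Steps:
z(G) = G*(1 + G/(4 + G)²) (z(G) = (1 + G/(4 + G)²)*G = G*(1 + G/(4 + G)²))
(157426 + z(196)) + 183251 = (157426 + (196 + 196²/(4 + 196)²)) + 183251 = (157426 + (196 + 38416/200²)) + 183251 = (157426 + (196 + 38416*(1/40000))) + 183251 = (157426 + (196 + 2401/2500)) + 183251 = (157426 + 492401/2500) + 183251 = 394057401/2500 + 183251 = 852184901/2500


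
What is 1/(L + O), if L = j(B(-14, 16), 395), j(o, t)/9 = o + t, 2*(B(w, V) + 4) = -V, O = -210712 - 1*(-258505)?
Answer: 1/51240 ≈ 1.9516e-5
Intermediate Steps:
O = 47793 (O = -210712 + 258505 = 47793)
B(w, V) = -4 - V/2 (B(w, V) = -4 + (-V)/2 = -4 - V/2)
j(o, t) = 9*o + 9*t (j(o, t) = 9*(o + t) = 9*o + 9*t)
L = 3447 (L = 9*(-4 - ½*16) + 9*395 = 9*(-4 - 8) + 3555 = 9*(-12) + 3555 = -108 + 3555 = 3447)
1/(L + O) = 1/(3447 + 47793) = 1/51240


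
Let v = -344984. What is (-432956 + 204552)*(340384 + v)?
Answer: 1050658400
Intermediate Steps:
(-432956 + 204552)*(340384 + v) = (-432956 + 204552)*(340384 - 344984) = -228404*(-4600) = 1050658400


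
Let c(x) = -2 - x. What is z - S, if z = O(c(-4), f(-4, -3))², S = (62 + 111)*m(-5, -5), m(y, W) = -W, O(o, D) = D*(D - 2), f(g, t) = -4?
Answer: -289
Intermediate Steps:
O(o, D) = D*(-2 + D)
S = 865 (S = (62 + 111)*(-1*(-5)) = 173*5 = 865)
z = 576 (z = (-4*(-2 - 4))² = (-4*(-6))² = 24² = 576)
z - S = 576 - 1*865 = 576 - 865 = -289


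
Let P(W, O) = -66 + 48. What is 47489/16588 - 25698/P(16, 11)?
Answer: 5476067/3828 ≈ 1430.5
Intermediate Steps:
P(W, O) = -18
47489/16588 - 25698/P(16, 11) = 47489/16588 - 25698/(-18) = 47489*(1/16588) - 25698*(-1/18) = 3653/1276 + 4283/3 = 5476067/3828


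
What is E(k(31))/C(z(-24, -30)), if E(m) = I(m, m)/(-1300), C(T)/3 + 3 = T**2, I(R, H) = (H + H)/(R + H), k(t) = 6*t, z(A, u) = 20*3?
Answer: -1/14028300 ≈ -7.1284e-8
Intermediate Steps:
z(A, u) = 60
I(R, H) = 2*H/(H + R) (I(R, H) = (2*H)/(H + R) = 2*H/(H + R))
C(T) = -9 + 3*T**2
E(m) = -1/1300 (E(m) = (2*m/(m + m))/(-1300) = (2*m/((2*m)))*(-1/1300) = (2*m*(1/(2*m)))*(-1/1300) = 1*(-1/1300) = -1/1300)
E(k(31))/C(z(-24, -30)) = -1/(1300*(-9 + 3*60**2)) = -1/(1300*(-9 + 3*3600)) = -1/(1300*(-9 + 10800)) = -1/1300/10791 = -1/1300*1/10791 = -1/14028300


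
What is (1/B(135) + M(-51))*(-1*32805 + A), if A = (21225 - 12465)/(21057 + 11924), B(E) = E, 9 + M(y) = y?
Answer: 44936281649/22833 ≈ 1.9680e+6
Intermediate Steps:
M(y) = -9 + y
A = 8760/32981 ≈ 0.26561
(1/B(135) + M(-51))*(-1*32805 + A) = (1/135 + (-9 - 51))*(-1*32805 + 8760/32981) = (1/135 - 60)*(-32805 + 8760/32981) = -8099/135*(-1081932945/32981) = 44936281649/22833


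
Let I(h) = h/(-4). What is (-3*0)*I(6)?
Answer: 0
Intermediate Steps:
I(h) = -h/4 (I(h) = h*(-¼) = -h/4)
(-3*0)*I(6) = (-3*0)*(-¼*6) = 0*(-3/2) = 0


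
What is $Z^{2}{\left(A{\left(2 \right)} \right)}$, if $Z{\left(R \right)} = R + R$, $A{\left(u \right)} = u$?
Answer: $16$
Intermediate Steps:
$Z{\left(R \right)} = 2 R$
$Z^{2}{\left(A{\left(2 \right)} \right)} = \left(2 \cdot 2\right)^{2} = 4^{2} = 16$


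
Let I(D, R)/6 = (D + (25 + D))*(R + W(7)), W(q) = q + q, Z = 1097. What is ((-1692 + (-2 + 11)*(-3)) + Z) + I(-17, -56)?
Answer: 1646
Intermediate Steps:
W(q) = 2*q
I(D, R) = 6*(14 + R)*(25 + 2*D) (I(D, R) = 6*((D + (25 + D))*(R + 2*7)) = 6*((25 + 2*D)*(R + 14)) = 6*((25 + 2*D)*(14 + R)) = 6*((14 + R)*(25 + 2*D)) = 6*(14 + R)*(25 + 2*D))
((-1692 + (-2 + 11)*(-3)) + Z) + I(-17, -56) = ((-1692 + (-2 + 11)*(-3)) + 1097) + (2100 + 150*(-56) + 168*(-17) + 12*(-17)*(-56)) = ((-1692 + 9*(-3)) + 1097) + (2100 - 8400 - 2856 + 11424) = ((-1692 - 27) + 1097) + 2268 = (-1719 + 1097) + 2268 = -622 + 2268 = 1646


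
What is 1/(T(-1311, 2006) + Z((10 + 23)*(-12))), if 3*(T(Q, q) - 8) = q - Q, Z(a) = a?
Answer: 3/2153 ≈ 0.0013934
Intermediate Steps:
T(Q, q) = 8 - Q/3 + q/3 (T(Q, q) = 8 + (q - Q)/3 = 8 + (-Q/3 + q/3) = 8 - Q/3 + q/3)
1/(T(-1311, 2006) + Z((10 + 23)*(-12))) = 1/((8 - ⅓*(-1311) + (⅓)*2006) + (10 + 23)*(-12)) = 1/((8 + 437 + 2006/3) + 33*(-12)) = 1/(3341/3 - 396) = 1/(2153/3) = 3/2153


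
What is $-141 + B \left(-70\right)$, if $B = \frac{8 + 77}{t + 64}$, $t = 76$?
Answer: $- \frac{367}{2} \approx -183.5$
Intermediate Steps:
$B = \frac{17}{28}$ ($B = \frac{8 + 77}{76 + 64} = \frac{85}{140} = 85 \cdot \frac{1}{140} = \frac{17}{28} \approx 0.60714$)
$-141 + B \left(-70\right) = -141 + \frac{17}{28} \left(-70\right) = -141 - \frac{85}{2} = - \frac{367}{2}$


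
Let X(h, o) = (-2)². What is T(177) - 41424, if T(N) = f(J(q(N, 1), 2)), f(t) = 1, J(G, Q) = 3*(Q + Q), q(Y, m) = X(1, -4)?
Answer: -41423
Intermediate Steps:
X(h, o) = 4
q(Y, m) = 4
J(G, Q) = 6*Q (J(G, Q) = 3*(2*Q) = 6*Q)
T(N) = 1
T(177) - 41424 = 1 - 41424 = -41423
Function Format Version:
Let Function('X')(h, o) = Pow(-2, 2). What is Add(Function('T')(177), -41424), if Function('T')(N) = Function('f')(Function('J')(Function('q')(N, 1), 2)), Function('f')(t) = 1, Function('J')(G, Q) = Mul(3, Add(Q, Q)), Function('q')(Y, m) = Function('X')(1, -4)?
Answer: -41423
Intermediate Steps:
Function('X')(h, o) = 4
Function('q')(Y, m) = 4
Function('J')(G, Q) = Mul(6, Q) (Function('J')(G, Q) = Mul(3, Mul(2, Q)) = Mul(6, Q))
Function('T')(N) = 1
Add(Function('T')(177), -41424) = Add(1, -41424) = -41423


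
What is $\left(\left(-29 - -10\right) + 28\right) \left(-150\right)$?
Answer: $-1350$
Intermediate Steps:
$\left(\left(-29 - -10\right) + 28\right) \left(-150\right) = \left(\left(-29 + 10\right) + 28\right) \left(-150\right) = \left(-19 + 28\right) \left(-150\right) = 9 \left(-150\right) = -1350$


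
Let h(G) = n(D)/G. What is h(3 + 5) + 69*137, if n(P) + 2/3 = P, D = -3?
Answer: 226861/24 ≈ 9452.5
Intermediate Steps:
n(P) = -⅔ + P
h(G) = -11/(3*G) (h(G) = (-⅔ - 3)/G = -11/(3*G))
h(3 + 5) + 69*137 = -11/(3*(3 + 5)) + 69*137 = -11/3/8 + 9453 = -11/3*⅛ + 9453 = -11/24 + 9453 = 226861/24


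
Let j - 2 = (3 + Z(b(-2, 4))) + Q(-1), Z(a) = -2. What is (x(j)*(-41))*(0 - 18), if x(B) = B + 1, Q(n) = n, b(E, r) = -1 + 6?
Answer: 2214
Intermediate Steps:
b(E, r) = 5
j = 2 (j = 2 + ((3 - 2) - 1) = 2 + (1 - 1) = 2 + 0 = 2)
x(B) = 1 + B
(x(j)*(-41))*(0 - 18) = ((1 + 2)*(-41))*(0 - 18) = (3*(-41))*(-18) = -123*(-18) = 2214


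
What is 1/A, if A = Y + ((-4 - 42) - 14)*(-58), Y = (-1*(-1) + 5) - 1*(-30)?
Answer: 1/3516 ≈ 0.00028441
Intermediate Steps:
Y = 36 (Y = (1 + 5) + 30 = 6 + 30 = 36)
A = 3516 (A = 36 + ((-4 - 42) - 14)*(-58) = 36 + (-46 - 14)*(-58) = 36 - 60*(-58) = 36 + 3480 = 3516)
1/A = 1/3516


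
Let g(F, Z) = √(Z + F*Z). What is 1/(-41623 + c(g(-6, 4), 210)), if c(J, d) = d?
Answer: -1/41413 ≈ -2.4147e-5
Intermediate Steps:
1/(-41623 + c(g(-6, 4), 210)) = 1/(-41623 + 210) = 1/(-41413) = -1/41413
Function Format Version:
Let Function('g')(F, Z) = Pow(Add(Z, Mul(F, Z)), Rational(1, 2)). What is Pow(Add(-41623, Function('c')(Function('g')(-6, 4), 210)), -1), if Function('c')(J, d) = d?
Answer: Rational(-1, 41413) ≈ -2.4147e-5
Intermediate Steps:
Pow(Add(-41623, Function('c')(Function('g')(-6, 4), 210)), -1) = Pow(Add(-41623, 210), -1) = Pow(-41413, -1) = Rational(-1, 41413)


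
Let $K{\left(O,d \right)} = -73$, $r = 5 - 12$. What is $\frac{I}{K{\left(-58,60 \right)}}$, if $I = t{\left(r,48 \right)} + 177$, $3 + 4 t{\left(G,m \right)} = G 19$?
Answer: $- \frac{143}{73} \approx -1.9589$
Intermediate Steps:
$r = -7$ ($r = 5 - 12 = -7$)
$t{\left(G,m \right)} = - \frac{3}{4} + \frac{19 G}{4}$ ($t{\left(G,m \right)} = - \frac{3}{4} + \frac{G 19}{4} = - \frac{3}{4} + \frac{19 G}{4}$)
$I = 143$ ($I = \left(- \frac{3}{4} + \frac{19}{4} \left(-7\right)\right) + 177 = \left(- \frac{3}{4} - \frac{133}{4}\right) + 177 = -34 + 177 = 143$)
$\frac{I}{K{\left(-58,60 \right)}} = \frac{143}{-73} = 143 \left(- \frac{1}{73}\right) = - \frac{143}{73}$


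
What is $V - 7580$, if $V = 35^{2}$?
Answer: $-6355$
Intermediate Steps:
$V = 1225$
$V - 7580 = 1225 - 7580 = -6355$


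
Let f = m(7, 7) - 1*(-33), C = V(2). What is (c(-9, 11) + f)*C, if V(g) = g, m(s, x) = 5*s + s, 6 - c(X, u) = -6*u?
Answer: 294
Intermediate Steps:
c(X, u) = 6 + 6*u (c(X, u) = 6 - (-6)*u = 6 + 6*u)
m(s, x) = 6*s
C = 2
f = 75 (f = 6*7 - 1*(-33) = 42 + 33 = 75)
(c(-9, 11) + f)*C = ((6 + 6*11) + 75)*2 = ((6 + 66) + 75)*2 = (72 + 75)*2 = 147*2 = 294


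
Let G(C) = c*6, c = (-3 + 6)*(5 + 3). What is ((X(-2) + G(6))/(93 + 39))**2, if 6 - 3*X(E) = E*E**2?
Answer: 49729/39204 ≈ 1.2685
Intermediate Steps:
c = 24 (c = 3*8 = 24)
G(C) = 144 (G(C) = 24*6 = 144)
X(E) = 2 - E**3/3 (X(E) = 2 - E*E**2/3 = 2 - E**3/3)
((X(-2) + G(6))/(93 + 39))**2 = (((2 - 1/3*(-2)**3) + 144)/(93 + 39))**2 = (((2 - 1/3*(-8)) + 144)/132)**2 = (((2 + 8/3) + 144)*(1/132))**2 = ((14/3 + 144)*(1/132))**2 = ((446/3)*(1/132))**2 = (223/198)**2 = 49729/39204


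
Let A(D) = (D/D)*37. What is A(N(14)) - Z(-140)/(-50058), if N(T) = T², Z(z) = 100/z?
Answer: 12965017/350406 ≈ 37.000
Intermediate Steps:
A(D) = 37 (A(D) = 1*37 = 37)
A(N(14)) - Z(-140)/(-50058) = 37 - 100/(-140)/(-50058) = 37 - 100*(-1/140)*(-1)/50058 = 37 - (-5)*(-1)/(7*50058) = 37 - 1*5/350406 = 37 - 5/350406 = 12965017/350406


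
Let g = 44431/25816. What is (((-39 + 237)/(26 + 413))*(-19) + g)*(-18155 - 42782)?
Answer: 4729599844271/11333224 ≈ 4.1732e+5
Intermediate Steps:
g = 44431/25816 (g = 44431*(1/25816) = 44431/25816 ≈ 1.7211)
(((-39 + 237)/(26 + 413))*(-19) + g)*(-18155 - 42782) = (((-39 + 237)/(26 + 413))*(-19) + 44431/25816)*(-18155 - 42782) = ((198/439)*(-19) + 44431/25816)*(-60937) = (-3762/439 + 44431/25816)*(-60937) = -77614583/11333224*(-60937) = 4729599844271/11333224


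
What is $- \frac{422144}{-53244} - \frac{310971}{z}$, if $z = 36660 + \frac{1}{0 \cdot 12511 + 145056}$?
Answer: $- \frac{2307117559520}{4163800568463} \approx -0.55409$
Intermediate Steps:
$z = \frac{5317752961}{145056}$ ($z = 36660 + \frac{1}{0 + 145056} = 36660 + \frac{1}{145056} = \frac{5317752961}{145056} \approx 36660.0$)
$- \frac{422144}{-53244} - \frac{310971}{z} = - \frac{422144}{-53244} - \frac{310971}{\frac{5317752961}{145056}} = \left(-422144\right) \left(- \frac{1}{53244}\right) - \frac{45108209376}{5317752961} = \frac{6208}{783} - \frac{45108209376}{5317752961} = - \frac{2307117559520}{4163800568463}$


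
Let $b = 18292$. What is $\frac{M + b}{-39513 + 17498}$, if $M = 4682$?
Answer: $- \frac{3282}{3145} \approx -1.0436$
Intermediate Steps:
$\frac{M + b}{-39513 + 17498} = \frac{4682 + 18292}{-39513 + 17498} = \frac{22974}{-22015} = 22974 \left(- \frac{1}{22015}\right) = - \frac{3282}{3145}$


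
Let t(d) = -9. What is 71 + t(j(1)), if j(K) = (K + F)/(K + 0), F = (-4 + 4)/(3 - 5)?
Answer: 62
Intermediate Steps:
F = 0 (F = 0/(-2) = 0*(-1/2) = 0)
j(K) = 1 (j(K) = (K + 0)/(K + 0) = K/K = 1)
71 + t(j(1)) = 71 - 9 = 62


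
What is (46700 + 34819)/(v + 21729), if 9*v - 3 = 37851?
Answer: 27173/8645 ≈ 3.1432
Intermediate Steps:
v = 4206 (v = 1/3 + (1/9)*37851 = 1/3 + 12617/3 = 4206)
(46700 + 34819)/(v + 21729) = (46700 + 34819)/(4206 + 21729) = 81519/25935 = 81519*(1/25935) = 27173/8645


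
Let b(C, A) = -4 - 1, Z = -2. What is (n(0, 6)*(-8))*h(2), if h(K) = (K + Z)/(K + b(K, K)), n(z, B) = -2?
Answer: 0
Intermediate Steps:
b(C, A) = -5
h(K) = (-2 + K)/(-5 + K) (h(K) = (K - 2)/(K - 5) = (-2 + K)/(-5 + K))
(n(0, 6)*(-8))*h(2) = (-2*(-8))*((-2 + 2)/(-5 + 2)) = 16*(0/(-3)) = 16*(-⅓*0) = 16*0 = 0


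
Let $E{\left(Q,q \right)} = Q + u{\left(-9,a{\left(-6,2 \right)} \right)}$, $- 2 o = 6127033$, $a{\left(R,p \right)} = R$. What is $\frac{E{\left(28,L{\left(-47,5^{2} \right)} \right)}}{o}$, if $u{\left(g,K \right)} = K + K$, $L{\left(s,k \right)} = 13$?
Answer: $- \frac{32}{6127033} \approx -5.2228 \cdot 10^{-6}$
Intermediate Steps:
$o = - \frac{6127033}{2}$ ($o = \left(- \frac{1}{2}\right) 6127033 = - \frac{6127033}{2} \approx -3.0635 \cdot 10^{6}$)
$u{\left(g,K \right)} = 2 K$
$E{\left(Q,q \right)} = -12 + Q$ ($E{\left(Q,q \right)} = Q + 2 \left(-6\right) = Q - 12 = -12 + Q$)
$\frac{E{\left(28,L{\left(-47,5^{2} \right)} \right)}}{o} = \frac{-12 + 28}{- \frac{6127033}{2}} = 16 \left(- \frac{2}{6127033}\right) = - \frac{32}{6127033}$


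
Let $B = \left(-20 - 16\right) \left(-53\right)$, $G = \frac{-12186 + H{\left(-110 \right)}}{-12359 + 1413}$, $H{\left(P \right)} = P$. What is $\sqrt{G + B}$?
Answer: $\frac{2 \sqrt{14296340734}}{5473} \approx 43.694$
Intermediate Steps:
$G = \frac{6148}{5473}$ ($G = \frac{-12186 - 110}{-12359 + 1413} = - \frac{12296}{-10946} = \left(-12296\right) \left(- \frac{1}{10946}\right) = \frac{6148}{5473} \approx 1.1233$)
$B = 1908$ ($B = \left(-20 - 16\right) \left(-53\right) = \left(-36\right) \left(-53\right) = 1908$)
$\sqrt{G + B} = \sqrt{\frac{6148}{5473} + 1908} = \sqrt{\frac{10448632}{5473}} = \frac{2 \sqrt{14296340734}}{5473}$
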